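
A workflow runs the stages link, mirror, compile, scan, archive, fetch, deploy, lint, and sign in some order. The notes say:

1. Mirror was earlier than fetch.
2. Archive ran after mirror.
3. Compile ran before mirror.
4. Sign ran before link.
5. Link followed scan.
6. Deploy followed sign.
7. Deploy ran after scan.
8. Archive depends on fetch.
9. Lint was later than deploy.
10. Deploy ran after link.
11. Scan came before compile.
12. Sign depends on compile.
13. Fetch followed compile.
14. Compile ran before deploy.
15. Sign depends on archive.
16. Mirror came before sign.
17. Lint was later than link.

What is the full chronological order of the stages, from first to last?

The constraints fix every adjacent pair, so only one ordering works:
scan → compile → mirror → fetch → archive → sign → link → deploy → lint.

scan, compile, mirror, fetch, archive, sign, link, deploy, lint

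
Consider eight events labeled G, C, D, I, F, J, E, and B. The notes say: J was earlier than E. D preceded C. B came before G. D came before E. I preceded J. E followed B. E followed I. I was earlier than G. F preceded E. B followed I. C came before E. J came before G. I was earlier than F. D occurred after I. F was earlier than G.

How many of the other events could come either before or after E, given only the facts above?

1

Forced before E: B, C, D, F, I, and J.
That leaves G with no forced order relative to E — 1.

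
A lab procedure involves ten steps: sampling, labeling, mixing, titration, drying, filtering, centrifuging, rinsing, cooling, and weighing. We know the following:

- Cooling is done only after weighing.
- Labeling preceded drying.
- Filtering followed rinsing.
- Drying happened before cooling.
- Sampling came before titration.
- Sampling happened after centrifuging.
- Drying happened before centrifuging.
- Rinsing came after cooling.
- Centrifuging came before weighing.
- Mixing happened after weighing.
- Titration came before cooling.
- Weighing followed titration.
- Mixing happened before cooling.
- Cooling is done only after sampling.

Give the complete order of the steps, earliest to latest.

The constraints fix every adjacent pair, so only one ordering works:
labeling → drying → centrifuging → sampling → titration → weighing → mixing → cooling → rinsing → filtering.

labeling, drying, centrifuging, sampling, titration, weighing, mixing, cooling, rinsing, filtering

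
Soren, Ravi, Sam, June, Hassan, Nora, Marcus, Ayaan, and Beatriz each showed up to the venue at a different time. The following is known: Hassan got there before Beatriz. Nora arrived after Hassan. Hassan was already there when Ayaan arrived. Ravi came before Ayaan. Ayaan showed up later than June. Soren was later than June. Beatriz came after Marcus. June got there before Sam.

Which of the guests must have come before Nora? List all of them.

Hassan

Directly stated before Nora: Hassan.
No chain forces June (or any of the others) ahead of Nora.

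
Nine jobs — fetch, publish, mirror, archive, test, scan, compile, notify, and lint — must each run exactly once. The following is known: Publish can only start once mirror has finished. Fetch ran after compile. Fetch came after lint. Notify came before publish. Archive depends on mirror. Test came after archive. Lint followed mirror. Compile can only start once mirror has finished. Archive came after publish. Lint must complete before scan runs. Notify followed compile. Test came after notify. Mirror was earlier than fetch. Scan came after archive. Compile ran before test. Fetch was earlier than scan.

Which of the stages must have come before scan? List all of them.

archive, compile, fetch, lint, mirror, notify, publish

Directly stated before scan: archive, fetch, and lint.
Compile reaches scan via compile → fetch → scan.
Mirror reaches scan via mirror → fetch → scan.
Notify reaches scan via notify → publish → archive → scan.
Likewise publish reaches scan by chaining the stated constraints.
No chain forces test ahead of scan.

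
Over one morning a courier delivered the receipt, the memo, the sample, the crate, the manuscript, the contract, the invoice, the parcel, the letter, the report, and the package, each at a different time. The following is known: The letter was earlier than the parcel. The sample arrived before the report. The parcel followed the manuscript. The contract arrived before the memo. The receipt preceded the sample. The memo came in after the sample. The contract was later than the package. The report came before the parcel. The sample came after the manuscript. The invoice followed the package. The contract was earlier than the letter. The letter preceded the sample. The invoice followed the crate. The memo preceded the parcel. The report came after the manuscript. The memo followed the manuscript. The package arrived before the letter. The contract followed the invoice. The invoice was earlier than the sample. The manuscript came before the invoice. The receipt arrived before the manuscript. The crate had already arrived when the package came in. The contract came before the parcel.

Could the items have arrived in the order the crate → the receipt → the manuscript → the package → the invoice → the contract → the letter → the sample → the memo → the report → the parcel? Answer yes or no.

yes

Check each stated constraint against the proposed order — e.g. the manuscript is ahead of the report; the manuscript is ahead of the parcel. Every pair is in the required order; nothing is violated.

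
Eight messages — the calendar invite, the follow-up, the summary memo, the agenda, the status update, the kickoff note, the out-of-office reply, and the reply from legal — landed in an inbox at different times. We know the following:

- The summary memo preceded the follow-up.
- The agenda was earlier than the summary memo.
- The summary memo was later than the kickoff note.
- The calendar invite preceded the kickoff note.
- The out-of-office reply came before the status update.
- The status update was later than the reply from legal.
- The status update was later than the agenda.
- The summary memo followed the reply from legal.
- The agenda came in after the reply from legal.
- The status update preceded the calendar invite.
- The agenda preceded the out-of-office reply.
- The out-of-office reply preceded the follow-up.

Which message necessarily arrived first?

the reply from legal

The reply from legal has a chain of constraints placing it before every other message, so the reply from legal must be first.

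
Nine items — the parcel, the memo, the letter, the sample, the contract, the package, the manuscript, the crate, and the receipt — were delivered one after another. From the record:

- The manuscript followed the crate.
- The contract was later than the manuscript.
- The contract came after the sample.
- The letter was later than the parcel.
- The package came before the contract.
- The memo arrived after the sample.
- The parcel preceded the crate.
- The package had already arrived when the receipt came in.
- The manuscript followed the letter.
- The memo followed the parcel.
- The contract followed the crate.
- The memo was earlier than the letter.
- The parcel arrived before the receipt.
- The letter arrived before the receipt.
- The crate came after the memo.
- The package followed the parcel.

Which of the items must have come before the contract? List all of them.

the crate, the letter, the manuscript, the memo, the package, the parcel, the sample

Directly stated before the contract: the crate, the manuscript, the package, and the sample.
The letter reaches the contract via the letter → the manuscript → the contract.
The memo reaches the contract via the memo → the crate → the contract.
The parcel reaches the contract via the parcel → the package → the contract.
No chain forces the receipt ahead of the contract.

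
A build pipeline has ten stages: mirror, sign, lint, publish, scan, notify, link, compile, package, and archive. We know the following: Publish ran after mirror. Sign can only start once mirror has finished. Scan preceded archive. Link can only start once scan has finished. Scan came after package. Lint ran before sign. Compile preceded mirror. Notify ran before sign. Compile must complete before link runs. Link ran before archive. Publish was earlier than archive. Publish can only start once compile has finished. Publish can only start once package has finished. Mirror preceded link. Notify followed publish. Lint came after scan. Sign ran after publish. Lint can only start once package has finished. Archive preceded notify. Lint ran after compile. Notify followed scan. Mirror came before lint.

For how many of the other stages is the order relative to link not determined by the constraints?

Forced before link: compile, mirror, package, and scan; forced after link: archive, notify, and sign.
That leaves lint and publish with no forced order relative to link — 2.

2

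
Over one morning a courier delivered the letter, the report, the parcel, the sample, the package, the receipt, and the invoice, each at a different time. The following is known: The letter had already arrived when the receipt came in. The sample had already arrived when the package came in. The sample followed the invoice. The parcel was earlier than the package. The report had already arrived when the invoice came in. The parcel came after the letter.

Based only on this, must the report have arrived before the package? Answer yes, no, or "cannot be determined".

yes

Chain the constraints: the report → the invoice → the sample → the package. Each link is directly stated, so the report comes before the package.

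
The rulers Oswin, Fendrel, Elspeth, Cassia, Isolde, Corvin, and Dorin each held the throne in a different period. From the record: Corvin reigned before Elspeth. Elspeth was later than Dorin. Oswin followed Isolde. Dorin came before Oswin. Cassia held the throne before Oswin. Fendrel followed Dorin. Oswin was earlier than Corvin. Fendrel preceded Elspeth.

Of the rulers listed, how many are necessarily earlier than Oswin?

Directly stated before Oswin: Cassia, Dorin, and Isolde.
No chain forces Elspeth (or any of the others) ahead of Oswin.
That's Cassia, Dorin, and Isolde — 3 in all.

3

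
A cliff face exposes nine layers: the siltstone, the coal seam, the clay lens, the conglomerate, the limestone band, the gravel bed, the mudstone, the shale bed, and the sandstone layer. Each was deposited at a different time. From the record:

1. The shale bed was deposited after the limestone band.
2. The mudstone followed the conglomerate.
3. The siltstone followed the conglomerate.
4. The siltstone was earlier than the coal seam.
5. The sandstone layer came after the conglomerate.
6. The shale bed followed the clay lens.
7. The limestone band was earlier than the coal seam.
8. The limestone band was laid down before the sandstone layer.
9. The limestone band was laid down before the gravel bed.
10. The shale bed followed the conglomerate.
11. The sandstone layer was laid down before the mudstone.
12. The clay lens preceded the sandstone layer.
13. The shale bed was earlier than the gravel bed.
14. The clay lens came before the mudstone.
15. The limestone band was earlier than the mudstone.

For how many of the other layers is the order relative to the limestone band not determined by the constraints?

3

Forced after the limestone band: the coal seam, the gravel bed, the mudstone, the sandstone layer, and the shale bed.
That leaves the clay lens, the conglomerate, and the siltstone with no forced order relative to the limestone band — 3.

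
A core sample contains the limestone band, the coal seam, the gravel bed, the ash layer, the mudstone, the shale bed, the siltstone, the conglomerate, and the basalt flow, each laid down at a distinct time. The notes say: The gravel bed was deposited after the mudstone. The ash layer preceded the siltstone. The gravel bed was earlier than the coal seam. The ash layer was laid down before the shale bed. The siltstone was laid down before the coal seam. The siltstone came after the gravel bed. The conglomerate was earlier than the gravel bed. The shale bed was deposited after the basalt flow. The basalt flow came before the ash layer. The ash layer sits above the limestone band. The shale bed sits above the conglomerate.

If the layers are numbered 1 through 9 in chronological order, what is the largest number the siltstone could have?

8

The siltstone must come before the coal seam — 1 layer forced after it.
Everything else can be placed before the siltstone in some valid order, so the siltstone can sit as late as position 9 − 1 = 8.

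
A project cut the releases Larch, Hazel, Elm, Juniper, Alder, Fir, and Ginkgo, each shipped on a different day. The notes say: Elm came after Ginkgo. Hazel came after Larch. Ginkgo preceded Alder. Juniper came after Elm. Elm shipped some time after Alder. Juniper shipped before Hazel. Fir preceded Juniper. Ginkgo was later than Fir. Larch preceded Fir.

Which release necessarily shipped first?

Larch has a chain of constraints placing it before every other release, so Larch must be first.

Larch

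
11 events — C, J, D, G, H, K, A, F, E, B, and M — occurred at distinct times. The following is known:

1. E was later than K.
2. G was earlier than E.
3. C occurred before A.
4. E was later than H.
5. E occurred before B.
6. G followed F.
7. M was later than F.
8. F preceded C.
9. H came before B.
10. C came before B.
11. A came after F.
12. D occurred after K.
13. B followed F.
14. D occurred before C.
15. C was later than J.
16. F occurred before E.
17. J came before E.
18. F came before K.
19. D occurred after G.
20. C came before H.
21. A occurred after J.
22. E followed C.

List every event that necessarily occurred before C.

D, F, G, J, K

Directly stated before C: D, F, and J.
G reaches C via G → D → C.
K reaches C via K → D → C.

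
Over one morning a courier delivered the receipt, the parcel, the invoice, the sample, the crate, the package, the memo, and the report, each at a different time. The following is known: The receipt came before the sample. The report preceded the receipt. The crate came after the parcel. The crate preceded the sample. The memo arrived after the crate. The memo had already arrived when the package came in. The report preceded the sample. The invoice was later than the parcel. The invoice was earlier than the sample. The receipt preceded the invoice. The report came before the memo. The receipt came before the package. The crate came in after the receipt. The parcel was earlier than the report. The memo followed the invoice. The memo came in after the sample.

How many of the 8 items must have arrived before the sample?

Directly stated before the sample: the crate, the invoice, the receipt, and the report.
The parcel reaches the sample via the parcel → the crate → the sample.
That's the crate, the invoice, the parcel, the receipt, and the report — 5 in all.

5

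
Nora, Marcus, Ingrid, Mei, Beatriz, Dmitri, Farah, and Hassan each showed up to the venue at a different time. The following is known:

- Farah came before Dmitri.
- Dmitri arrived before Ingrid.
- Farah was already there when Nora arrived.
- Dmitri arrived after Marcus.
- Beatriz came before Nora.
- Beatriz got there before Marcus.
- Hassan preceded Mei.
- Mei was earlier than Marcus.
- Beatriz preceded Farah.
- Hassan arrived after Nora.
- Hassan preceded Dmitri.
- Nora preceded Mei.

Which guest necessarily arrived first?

Beatriz

Beatriz has a chain of constraints placing them before every other guest, so Beatriz must be first.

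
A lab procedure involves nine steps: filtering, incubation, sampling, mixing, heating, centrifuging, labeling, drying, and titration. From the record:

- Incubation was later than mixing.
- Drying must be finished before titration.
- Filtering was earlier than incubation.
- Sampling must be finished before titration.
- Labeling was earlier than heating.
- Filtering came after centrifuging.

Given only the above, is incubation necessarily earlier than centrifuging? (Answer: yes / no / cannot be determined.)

Tracing the constraints gives centrifuging → filtering → incubation, so centrifuging must come before incubation.
That means incubation cannot be before centrifuging.

no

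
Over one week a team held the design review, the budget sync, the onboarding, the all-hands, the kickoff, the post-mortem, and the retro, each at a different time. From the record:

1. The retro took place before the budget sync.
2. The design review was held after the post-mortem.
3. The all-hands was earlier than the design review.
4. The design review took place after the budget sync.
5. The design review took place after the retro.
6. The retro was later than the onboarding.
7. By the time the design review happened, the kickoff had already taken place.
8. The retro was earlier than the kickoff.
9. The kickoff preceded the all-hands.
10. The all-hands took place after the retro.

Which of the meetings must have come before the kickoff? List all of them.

the onboarding, the retro

Directly stated before the kickoff: the retro.
The onboarding reaches the kickoff via the onboarding → the retro → the kickoff.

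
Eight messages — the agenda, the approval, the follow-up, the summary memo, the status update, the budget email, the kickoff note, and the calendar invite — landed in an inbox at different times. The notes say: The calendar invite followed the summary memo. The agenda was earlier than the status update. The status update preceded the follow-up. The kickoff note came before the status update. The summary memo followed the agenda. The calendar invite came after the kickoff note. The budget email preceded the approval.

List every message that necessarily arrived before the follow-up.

Directly stated before the follow-up: the status update.
The agenda reaches the follow-up via the agenda → the status update → the follow-up.
The kickoff note reaches the follow-up via the kickoff note → the status update → the follow-up.
No chain forces the budget email (or any of the others) ahead of the follow-up.

the agenda, the kickoff note, the status update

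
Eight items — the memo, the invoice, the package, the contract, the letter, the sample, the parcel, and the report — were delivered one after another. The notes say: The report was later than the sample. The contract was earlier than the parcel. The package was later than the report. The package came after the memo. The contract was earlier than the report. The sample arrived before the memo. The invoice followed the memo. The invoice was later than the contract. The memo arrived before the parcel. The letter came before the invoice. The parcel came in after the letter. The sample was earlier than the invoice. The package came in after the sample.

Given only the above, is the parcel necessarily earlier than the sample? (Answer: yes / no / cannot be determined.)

no

Tracing the constraints gives the sample → the memo → the parcel, so the sample must come before the parcel.
That means the parcel cannot be before the sample.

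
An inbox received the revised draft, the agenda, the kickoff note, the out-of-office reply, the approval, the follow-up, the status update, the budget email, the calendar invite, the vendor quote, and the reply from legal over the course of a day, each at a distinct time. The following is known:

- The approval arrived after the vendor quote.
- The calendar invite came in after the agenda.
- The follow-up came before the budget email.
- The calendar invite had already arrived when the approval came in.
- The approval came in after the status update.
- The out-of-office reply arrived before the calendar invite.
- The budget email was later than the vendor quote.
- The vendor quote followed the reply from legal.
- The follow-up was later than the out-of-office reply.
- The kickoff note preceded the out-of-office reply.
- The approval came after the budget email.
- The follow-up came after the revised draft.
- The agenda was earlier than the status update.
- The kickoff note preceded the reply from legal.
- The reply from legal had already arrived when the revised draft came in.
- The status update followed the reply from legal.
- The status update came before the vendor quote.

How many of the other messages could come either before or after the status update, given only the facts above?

4

Forced before the status update: the agenda, the kickoff note, and the reply from legal; forced after the status update: the approval, the budget email, and the vendor quote.
That leaves the calendar invite, the follow-up, the out-of-office reply, and the revised draft with no forced order relative to the status update — 4.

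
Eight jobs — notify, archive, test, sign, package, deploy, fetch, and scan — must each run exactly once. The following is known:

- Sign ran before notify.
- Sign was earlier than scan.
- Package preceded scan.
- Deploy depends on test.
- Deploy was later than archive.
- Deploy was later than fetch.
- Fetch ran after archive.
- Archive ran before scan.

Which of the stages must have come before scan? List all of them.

archive, package, sign

Directly stated before scan: archive, package, and sign.
No chain forces deploy (or any of the others) ahead of scan.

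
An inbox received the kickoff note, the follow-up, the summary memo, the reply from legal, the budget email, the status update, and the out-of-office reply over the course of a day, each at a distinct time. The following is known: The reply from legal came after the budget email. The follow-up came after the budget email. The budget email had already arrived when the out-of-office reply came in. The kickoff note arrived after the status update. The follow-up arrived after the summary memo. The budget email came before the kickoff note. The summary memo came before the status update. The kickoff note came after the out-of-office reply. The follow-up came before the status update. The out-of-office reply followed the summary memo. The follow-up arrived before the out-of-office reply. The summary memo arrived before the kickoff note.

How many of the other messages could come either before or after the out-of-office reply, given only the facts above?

Forced before the out-of-office reply: the budget email, the follow-up, and the summary memo; forced after the out-of-office reply: the kickoff note.
That leaves the reply from legal and the status update with no forced order relative to the out-of-office reply — 2.

2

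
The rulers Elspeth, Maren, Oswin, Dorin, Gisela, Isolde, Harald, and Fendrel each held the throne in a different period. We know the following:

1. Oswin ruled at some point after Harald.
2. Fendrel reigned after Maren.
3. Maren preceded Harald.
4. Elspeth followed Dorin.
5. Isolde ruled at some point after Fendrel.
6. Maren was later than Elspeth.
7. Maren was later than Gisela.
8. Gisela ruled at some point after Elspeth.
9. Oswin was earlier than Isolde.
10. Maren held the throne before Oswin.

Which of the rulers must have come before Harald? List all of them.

Directly stated before Harald: Maren.
Dorin reaches Harald via Dorin → Elspeth → Maren → Harald.
Elspeth reaches Harald via Elspeth → Maren → Harald.
Gisela reaches Harald via Gisela → Maren → Harald.

Dorin, Elspeth, Gisela, Maren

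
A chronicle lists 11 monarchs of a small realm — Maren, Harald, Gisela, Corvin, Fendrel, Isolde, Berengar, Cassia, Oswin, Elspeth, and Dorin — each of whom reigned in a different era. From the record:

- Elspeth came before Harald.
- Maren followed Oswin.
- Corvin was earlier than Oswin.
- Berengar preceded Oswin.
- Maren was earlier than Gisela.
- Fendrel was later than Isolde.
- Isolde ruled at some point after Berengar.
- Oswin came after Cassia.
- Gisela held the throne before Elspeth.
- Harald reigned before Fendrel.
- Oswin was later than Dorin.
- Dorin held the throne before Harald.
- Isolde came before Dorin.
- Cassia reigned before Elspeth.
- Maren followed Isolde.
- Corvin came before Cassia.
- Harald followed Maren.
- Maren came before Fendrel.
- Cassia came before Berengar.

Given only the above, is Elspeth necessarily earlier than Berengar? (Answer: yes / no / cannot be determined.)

no

Tracing the constraints gives Berengar → Isolde → Maren → Gisela → Elspeth, so Berengar must come before Elspeth.
That means Elspeth cannot be before Berengar.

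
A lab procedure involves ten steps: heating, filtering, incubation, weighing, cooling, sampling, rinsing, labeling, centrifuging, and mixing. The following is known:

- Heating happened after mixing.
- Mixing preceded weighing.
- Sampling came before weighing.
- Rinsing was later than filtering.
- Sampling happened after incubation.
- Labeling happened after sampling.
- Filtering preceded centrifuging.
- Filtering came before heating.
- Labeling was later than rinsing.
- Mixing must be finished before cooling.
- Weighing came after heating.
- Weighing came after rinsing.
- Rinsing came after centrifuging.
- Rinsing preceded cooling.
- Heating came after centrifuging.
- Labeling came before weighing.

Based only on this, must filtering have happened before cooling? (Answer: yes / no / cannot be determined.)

yes

Chain the constraints: filtering → rinsing → cooling. Each link is directly stated, so filtering comes before cooling.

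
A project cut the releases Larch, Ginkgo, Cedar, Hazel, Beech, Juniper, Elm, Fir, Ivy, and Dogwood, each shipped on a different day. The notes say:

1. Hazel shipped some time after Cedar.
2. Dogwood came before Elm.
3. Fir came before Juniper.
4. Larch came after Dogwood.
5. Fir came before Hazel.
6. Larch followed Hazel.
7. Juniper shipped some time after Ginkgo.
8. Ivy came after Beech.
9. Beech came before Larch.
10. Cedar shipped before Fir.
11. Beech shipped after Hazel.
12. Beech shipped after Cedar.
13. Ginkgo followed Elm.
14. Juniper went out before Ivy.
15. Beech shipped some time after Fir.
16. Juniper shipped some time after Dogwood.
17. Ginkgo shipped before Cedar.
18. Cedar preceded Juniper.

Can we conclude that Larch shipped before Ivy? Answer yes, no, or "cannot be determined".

No chain of stated constraints runs from Larch to Ivy, and none runs from Ivy to Larch either.
So the relative order of Larch and Ivy is not fixed by the given facts.

cannot be determined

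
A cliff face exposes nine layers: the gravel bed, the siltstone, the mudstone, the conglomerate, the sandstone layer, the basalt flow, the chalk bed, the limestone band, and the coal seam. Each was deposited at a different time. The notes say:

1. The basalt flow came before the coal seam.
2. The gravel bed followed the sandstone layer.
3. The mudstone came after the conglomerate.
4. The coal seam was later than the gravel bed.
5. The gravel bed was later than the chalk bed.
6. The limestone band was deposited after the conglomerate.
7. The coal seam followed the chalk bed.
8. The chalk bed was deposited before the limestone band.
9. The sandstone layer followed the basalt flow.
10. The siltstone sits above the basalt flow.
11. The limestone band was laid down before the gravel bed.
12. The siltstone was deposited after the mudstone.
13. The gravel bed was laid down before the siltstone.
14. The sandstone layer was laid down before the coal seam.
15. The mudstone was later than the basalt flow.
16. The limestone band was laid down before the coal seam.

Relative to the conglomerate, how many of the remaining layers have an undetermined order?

Forced after the conglomerate: the coal seam, the gravel bed, the limestone band, the mudstone, and the siltstone.
That leaves the basalt flow, the chalk bed, and the sandstone layer with no forced order relative to the conglomerate — 3.

3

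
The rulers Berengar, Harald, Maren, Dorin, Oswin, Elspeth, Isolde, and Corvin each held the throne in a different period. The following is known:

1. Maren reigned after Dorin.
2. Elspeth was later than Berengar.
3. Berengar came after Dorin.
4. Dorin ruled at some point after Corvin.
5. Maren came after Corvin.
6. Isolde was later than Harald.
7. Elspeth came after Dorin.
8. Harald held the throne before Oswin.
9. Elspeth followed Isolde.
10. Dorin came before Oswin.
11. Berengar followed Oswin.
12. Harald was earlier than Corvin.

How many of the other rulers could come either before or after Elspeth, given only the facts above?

Forced before Elspeth: Berengar, Corvin, Dorin, Harald, Isolde, and Oswin.
That leaves Maren with no forced order relative to Elspeth — 1.

1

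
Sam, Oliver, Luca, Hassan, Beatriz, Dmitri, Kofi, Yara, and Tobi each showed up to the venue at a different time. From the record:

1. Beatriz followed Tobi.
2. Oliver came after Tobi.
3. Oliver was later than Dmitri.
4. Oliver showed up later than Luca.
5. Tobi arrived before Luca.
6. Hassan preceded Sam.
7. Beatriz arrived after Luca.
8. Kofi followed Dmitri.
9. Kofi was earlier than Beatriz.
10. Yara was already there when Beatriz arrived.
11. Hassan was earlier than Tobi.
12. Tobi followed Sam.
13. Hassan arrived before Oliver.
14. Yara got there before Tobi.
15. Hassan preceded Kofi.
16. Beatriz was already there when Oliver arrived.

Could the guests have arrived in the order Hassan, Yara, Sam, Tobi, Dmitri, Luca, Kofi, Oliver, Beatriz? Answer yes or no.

The constraints require Beatriz before Oliver, but in the proposed sequence Oliver appears ahead of Beatriz. That one violation is enough.

no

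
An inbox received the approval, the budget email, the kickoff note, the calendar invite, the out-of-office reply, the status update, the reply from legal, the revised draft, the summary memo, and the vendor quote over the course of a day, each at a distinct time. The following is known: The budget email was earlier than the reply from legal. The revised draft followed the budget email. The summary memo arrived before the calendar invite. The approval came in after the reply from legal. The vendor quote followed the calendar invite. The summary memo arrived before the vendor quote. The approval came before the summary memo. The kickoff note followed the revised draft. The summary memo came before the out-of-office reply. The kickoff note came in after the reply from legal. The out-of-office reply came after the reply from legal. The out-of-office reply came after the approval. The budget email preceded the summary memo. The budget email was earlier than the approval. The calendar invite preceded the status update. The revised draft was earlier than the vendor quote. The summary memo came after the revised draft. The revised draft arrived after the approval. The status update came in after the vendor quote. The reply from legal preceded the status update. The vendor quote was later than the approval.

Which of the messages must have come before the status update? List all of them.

Directly stated before the status update: the calendar invite, the reply from legal, and the vendor quote.
The approval reaches the status update via the approval → the vendor quote → the status update.
The budget email reaches the status update via the budget email → the reply from legal → the status update.
The revised draft reaches the status update via the revised draft → the vendor quote → the status update.
Likewise the summary memo reaches the status update by chaining the stated constraints.

the approval, the budget email, the calendar invite, the reply from legal, the revised draft, the summary memo, the vendor quote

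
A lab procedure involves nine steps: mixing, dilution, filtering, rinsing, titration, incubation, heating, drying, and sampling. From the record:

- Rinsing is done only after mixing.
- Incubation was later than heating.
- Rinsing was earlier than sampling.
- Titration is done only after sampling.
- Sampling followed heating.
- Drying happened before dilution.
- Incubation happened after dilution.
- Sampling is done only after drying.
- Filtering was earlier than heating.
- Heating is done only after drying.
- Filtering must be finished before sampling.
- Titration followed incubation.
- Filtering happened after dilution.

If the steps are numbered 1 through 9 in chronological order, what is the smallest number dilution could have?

Drying must come before dilution — 1 forced predecessor.
Nothing else is forced ahead of dilution, so its earliest slot is position 1 + 1 = 2.

2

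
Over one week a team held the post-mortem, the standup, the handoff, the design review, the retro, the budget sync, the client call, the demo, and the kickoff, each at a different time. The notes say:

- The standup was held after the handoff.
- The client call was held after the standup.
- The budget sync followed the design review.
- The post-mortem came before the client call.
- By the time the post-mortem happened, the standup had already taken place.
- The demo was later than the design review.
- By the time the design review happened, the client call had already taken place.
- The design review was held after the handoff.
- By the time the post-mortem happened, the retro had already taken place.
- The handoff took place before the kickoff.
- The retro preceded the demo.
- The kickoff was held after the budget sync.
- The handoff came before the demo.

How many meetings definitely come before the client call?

Directly stated before the client call: the post-mortem and the standup.
The handoff reaches the client call via the handoff → the standup → the client call.
The retro reaches the client call via the retro → the post-mortem → the client call.
That's the handoff, the post-mortem, the retro, and the standup — 4 in all.

4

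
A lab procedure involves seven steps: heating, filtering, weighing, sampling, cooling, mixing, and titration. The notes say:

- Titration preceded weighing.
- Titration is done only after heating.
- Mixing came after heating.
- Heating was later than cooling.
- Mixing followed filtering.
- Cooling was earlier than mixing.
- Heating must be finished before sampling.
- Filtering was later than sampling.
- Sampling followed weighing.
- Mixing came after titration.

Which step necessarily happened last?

Every other step has a chain of constraints placing it before mixing, so mixing is last.

mixing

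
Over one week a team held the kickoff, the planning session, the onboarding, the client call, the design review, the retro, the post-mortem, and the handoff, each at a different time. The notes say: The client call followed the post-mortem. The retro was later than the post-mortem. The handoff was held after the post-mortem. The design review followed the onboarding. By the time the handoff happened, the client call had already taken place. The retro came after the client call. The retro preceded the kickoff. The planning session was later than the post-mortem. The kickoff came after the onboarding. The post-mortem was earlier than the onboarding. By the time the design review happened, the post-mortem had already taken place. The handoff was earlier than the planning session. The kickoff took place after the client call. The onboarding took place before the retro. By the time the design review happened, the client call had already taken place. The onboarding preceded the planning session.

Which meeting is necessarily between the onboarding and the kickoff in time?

Tracing the constraints gives the onboarding → the retro → the kickoff, so the retro sits after the onboarding and before the kickoff.
No other meeting is forced both after the onboarding and before the kickoff.

the retro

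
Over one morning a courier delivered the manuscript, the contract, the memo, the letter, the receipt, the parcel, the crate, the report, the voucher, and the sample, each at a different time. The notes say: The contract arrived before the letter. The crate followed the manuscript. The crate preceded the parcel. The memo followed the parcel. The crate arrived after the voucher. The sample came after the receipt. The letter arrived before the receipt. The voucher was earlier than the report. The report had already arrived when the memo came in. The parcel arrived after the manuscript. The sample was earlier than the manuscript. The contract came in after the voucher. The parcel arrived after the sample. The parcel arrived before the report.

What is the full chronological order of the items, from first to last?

the voucher, the contract, the letter, the receipt, the sample, the manuscript, the crate, the parcel, the report, the memo

The constraints fix every adjacent pair, so only one ordering works:
the voucher → the contract → the letter → the receipt → the sample → the manuscript → the crate → the parcel → the report → the memo.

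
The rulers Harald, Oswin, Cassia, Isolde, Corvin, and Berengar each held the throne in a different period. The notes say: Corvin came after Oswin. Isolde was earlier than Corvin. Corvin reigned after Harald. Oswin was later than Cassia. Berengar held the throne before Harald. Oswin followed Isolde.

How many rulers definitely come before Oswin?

2

Directly stated before Oswin: Cassia and Isolde.
No chain forces Berengar (or any of the others) ahead of Oswin.
That's Cassia and Isolde — 2 in all.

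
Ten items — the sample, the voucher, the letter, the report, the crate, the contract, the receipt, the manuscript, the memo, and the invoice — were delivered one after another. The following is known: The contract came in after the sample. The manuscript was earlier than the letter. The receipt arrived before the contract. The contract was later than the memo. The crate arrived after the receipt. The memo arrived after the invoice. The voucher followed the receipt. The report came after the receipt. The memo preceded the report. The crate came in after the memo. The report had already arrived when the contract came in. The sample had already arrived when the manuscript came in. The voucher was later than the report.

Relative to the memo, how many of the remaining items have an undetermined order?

Forced before the memo: the invoice; forced after the memo: the contract, the crate, the report, and the voucher.
That leaves the letter, the manuscript, the receipt, and the sample with no forced order relative to the memo — 4.

4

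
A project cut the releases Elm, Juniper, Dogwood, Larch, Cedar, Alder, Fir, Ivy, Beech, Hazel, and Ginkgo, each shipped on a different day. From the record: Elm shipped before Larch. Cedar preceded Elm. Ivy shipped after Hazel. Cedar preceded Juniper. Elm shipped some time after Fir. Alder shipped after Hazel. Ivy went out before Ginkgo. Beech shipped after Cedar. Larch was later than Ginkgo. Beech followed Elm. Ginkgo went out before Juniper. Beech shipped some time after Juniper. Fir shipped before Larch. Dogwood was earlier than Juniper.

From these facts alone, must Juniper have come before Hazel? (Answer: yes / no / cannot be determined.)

no

Tracing the constraints gives Hazel → Ivy → Ginkgo → Juniper, so Hazel must come before Juniper.
That means Juniper cannot be before Hazel.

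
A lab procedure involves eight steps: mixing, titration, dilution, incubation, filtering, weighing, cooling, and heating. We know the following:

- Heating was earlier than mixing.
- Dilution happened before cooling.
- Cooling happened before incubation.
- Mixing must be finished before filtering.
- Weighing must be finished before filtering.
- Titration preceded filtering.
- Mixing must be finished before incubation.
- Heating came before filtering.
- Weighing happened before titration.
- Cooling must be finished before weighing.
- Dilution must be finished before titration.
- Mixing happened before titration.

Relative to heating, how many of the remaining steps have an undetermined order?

3

Forced after heating: filtering, incubation, mixing, and titration.
That leaves cooling, dilution, and weighing with no forced order relative to heating — 3.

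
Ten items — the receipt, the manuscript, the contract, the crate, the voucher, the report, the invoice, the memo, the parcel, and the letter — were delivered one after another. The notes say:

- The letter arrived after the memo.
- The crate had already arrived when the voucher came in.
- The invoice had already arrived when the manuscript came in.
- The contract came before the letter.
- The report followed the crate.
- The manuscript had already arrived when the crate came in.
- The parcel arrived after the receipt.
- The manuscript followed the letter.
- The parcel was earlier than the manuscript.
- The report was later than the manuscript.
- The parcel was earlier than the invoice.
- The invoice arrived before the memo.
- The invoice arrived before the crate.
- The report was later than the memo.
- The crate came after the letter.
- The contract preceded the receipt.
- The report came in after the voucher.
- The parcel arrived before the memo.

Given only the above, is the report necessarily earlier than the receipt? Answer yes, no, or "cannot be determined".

no

Tracing the constraints gives the receipt → the parcel → the memo → the report, so the receipt must come before the report.
That means the report cannot be before the receipt.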